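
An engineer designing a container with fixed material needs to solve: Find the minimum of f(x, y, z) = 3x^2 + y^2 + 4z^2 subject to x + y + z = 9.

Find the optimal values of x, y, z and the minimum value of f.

Using Lagrange multipliers on f = 3x^2 + y^2 + 4z^2 with constraint x + y + z = 9:
Conditions: 2*3*x = lambda, 2*1*y = lambda, 2*4*z = lambda
So x = lambda/6, y = lambda/2, z = lambda/8
Substituting into constraint: lambda * (19/24) = 9
lambda = 216/19
x = 36/19, y = 108/19, z = 27/19
Minimum value = 972/19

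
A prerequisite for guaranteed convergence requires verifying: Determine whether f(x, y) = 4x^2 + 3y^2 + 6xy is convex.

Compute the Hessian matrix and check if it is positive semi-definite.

f(x,y) = 4x^2 + 3y^2 + 6xy
Hessian H = [[8, 6], [6, 6]]
trace(H) = 14, det(H) = 12
Eigenvalues: (14 +/- sqrt(148)) / 2 = 13.08, 0.9172
Since both eigenvalues > 0, f is convex.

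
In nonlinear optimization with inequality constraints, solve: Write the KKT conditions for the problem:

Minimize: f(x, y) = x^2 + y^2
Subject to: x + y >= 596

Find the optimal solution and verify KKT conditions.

KKT conditions for min x^2 + y^2 s.t. x + y >= 596:
Stationarity: 2x = mu, 2y = mu
So x = y = mu/2.
Complementary slackness: mu*(x + y - 596) = 0
Primal feasibility: x + y >= 596; dual feasibility: mu >= 0
If mu = 0 then x = y = 0, but 0 + 0 < 596 is infeasible, so the constraint is active.
Constraint active: x + y = 2*(mu/2) = 596 => mu = 596
x = y = 298, f = 177608
Verify: stationarity 2*298 = 596 = mu; primal 298 + 298 = 596 >= 596; dual mu = 596 >= 0; complementary slackness 596*(596 - 596) = 0. All KKT conditions hold.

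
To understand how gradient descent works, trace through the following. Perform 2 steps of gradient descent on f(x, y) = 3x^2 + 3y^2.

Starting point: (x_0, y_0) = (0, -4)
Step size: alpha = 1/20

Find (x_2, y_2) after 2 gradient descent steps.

f(x,y) = 3x^2 + 3y^2
grad_x = 6x + 0y, grad_y = 6y + 0x
Step 1: grad = (0, -24), (0, -14/5)
Step 2: grad = (0, -84/5), (0, -49/25)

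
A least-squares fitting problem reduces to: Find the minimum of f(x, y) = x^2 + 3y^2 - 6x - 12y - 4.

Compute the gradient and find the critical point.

f(x,y) = x^2 + 3y^2 - 6x - 12y - 4
df/dx = 2x + (-6) = 0  =>  x = 3
df/dy = 6y + (-12) = 0  =>  y = 2
f(3, 2) = 1*(3)^2 + 3*(2)^2 + -6*(3) + -12*(2) + -4 = -25
Hessian is diagonal with entries 2, 6 > 0, so this is a minimum.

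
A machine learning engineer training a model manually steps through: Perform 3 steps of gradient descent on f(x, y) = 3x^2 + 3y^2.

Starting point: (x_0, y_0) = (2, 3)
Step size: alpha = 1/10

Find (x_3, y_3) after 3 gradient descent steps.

f(x,y) = 3x^2 + 3y^2
grad_x = 6x + 0y, grad_y = 6y + 0x
Step 1: grad = (12, 18), (4/5, 6/5)
Step 2: grad = (24/5, 36/5), (8/25, 12/25)
Step 3: grad = (48/25, 72/25), (16/125, 24/125)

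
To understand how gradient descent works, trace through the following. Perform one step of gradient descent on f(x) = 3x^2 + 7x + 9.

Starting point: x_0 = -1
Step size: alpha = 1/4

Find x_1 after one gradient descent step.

f(x) = 3x^2 + 7x + 9
f'(x) = 6x + 7
f'(-1) = 6*-1 + (7) = 1
x_1 = x_0 - alpha * f'(x_0) = -1 - 1/4 * 1 = -5/4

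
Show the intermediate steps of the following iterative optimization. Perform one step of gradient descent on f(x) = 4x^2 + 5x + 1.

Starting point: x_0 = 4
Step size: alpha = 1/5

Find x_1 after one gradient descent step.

f(x) = 4x^2 + 5x + 1
f'(x) = 8x + 5
f'(4) = 8*4 + (5) = 37
x_1 = x_0 - alpha * f'(x_0) = 4 - 1/5 * 37 = -17/5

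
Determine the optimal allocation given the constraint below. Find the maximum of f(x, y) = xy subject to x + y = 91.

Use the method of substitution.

Substitute y = 91 - x into f(x,y) = xy:
g(x) = x(91 - x) = 91x - x^2
g'(x) = 91 - 2x = 0  =>  x = 91/2
y = 91 - 91/2 = 91/2
Maximum value = (91/2) * (91/2) = 8281/4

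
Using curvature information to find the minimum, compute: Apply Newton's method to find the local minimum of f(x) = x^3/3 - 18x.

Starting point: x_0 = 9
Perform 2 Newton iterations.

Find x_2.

f(x) = x^3/3 - 18x
f'(x) = x^2 - 18, f''(x) = 2x
Newton update: x_{n+1} = x_n - (x_n^2 - 18)/(2*x_n)
Step 1: x_0 = 9, f'=63, f''=18, x_1 = 11/2
Step 2: x_1 = 11/2, f'=49/4, f''=11, x_2 = 193/44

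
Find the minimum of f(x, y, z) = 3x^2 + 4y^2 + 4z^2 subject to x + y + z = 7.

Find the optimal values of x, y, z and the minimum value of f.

Using Lagrange multipliers on f = 3x^2 + 4y^2 + 4z^2 with constraint x + y + z = 7:
Conditions: 2*3*x = lambda, 2*4*y = lambda, 2*4*z = lambda
So x = lambda/6, y = lambda/8, z = lambda/8
Substituting into constraint: lambda * (5/12) = 7
lambda = 84/5
x = 14/5, y = 21/10, z = 21/10
Minimum value = 294/5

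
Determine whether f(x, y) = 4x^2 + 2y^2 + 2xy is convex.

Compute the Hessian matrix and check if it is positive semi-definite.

f(x,y) = 4x^2 + 2y^2 + 2xy
Hessian H = [[8, 2], [2, 4]]
trace(H) = 12, det(H) = 28
Eigenvalues: (12 +/- sqrt(32)) / 2 = 8.828, 3.172
Since both eigenvalues > 0, f is convex.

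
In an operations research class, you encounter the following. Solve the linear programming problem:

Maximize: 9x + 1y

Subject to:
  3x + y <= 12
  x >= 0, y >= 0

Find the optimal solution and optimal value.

The feasible region has vertices at [(0, 0), (4, 0), (0, 12)].
Checking objective 9x + 1y at each vertex:
  (0, 0): 9*0 + 1*0 = 0
  (4, 0): 9*4 + 1*0 = 36
  (0, 12): 9*0 + 1*12 = 12
Maximum is 36 at (4, 0).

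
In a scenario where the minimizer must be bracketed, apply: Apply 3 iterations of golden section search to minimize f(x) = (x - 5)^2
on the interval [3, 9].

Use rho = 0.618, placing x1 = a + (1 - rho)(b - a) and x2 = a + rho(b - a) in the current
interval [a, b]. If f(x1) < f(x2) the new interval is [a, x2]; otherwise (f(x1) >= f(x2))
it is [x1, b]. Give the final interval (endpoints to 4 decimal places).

Golden section search for min of f(x) = (x - 5)^2 on [3, 9].
Each step: x1 = a + (1 - rho)(b - a), x2 = a + rho(b - a); if f(x1) < f(x2) keep [a, x2], otherwise keep [x1, b].
Step 1: [3.0000, 9.0000], x1=5.2920 (f=0.0853), x2=6.7080 (f=2.9173); f(x1) < f(x2) => keep [3.0000, 6.7080]
Step 2: [3.0000, 6.7080], x1=4.4165 (f=0.3405), x2=5.2915 (f=0.0850); f(x1) > f(x2) => keep [4.4165, 6.7080]
Step 3: [4.4165, 6.7080], x1=5.2918 (f=0.0852), x2=5.8326 (f=0.6933); f(x1) < f(x2) => keep [4.4165, 5.8326]
Final interval: [4.4165, 5.8326]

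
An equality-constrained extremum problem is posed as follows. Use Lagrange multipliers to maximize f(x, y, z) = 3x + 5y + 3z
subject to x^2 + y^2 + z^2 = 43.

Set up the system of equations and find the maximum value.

Lagrange conditions: 3 = 2*lambda*x, 5 = 2*lambda*y, 3 = 2*lambda*z
So x:3 = y:5 = z:3, i.e. x = 3t, y = 5t, z = 3t
Constraint: t^2*(3^2 + 5^2 + 3^2) = 43
  t^2 * 43 = 43  =>  t = sqrt(1)
Maximum = 3*3t + 5*5t + 3*3t = 43*sqrt(1) = 43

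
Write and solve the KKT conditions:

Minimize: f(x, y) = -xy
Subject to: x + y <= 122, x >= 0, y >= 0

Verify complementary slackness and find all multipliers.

Problem: min -xy s.t. x + y <= 122 (multiplier lambda), x >= 0 (mu_x), y >= 0 (mu_y)
KKT stationarity: -y + lambda - mu_x = 0, -x + lambda - mu_y = 0, with lambda, mu_x, mu_y >= 0
Complementary slackness: lambda*(x + y - 122) = 0, mu_x*x = 0, mu_y*y = 0
If lambda = 0: y = -mu_x <= 0 and x = -mu_y <= 0 force x = y = 0 with f = 0; but x = y = 61 is feasible with f = -3721 < 0, so this is not the minimum. Hence lambda > 0 and x + y = 122.
Try x > 0, y > 0 (so mu_x = mu_y = 0): y = lambda, x = lambda => x = y = lambda
x + y = 122 => 2*lambda = 122 => lambda = 61
x* = y* = 61 > 0, consistent with mu_x = mu_y = 0.
(Any feasible point with x = 0 or y = 0 has f = 0 > -3721, so the minimum is not on those boundaries.)
min(-xy) = -3721 (i.e. max xy = 3721)
Multipliers: lambda = 61, mu_x = 0, mu_y = 0
Complementary slackness: lambda*(x + y - 122) = 61*(61 + 61 - 122) = 0, mu_x*x = 0*61 = 0, mu_y*y = 0*61 = 0. Satisfied.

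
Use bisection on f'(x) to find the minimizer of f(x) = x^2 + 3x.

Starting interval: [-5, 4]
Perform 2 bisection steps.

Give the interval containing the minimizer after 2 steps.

Finding critical point of f(x) = x^2 + 3x using bisection on f'(x) = 2x + 3.
f'(x) = 0 when x = -3/2.
Starting interval: [-5, 4]
Step 1: mid = -1/2, f'(mid) = 2, new interval = [-5, -1/2]
Step 2: mid = -11/4, f'(mid) = -5/2, new interval = [-11/4, -1/2]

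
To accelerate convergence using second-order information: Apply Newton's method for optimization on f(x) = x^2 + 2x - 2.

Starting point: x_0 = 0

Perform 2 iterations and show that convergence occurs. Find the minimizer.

f(x) = x^2 + 2x - 2, f'(x) = 2x + (2), f''(x) = 2
Step 1: f'(0) = 2, x_1 = 0 - 2/2 = -1
Step 2: f'(-1) = 0, x_2 = -1 (converged)
Newton's method converges in 1 step for quadratics.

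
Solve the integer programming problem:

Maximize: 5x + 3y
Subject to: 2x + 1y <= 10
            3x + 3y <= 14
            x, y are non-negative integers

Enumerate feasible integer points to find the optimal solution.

Constraint 1: 2x + 1y <= 10
Constraint 2: 3x + 3y <= 14
Feasible x range (need y >= 0): 0 <= x <= min(10/2, 14/3) => x in {0, ..., 4}.
Enumerate feasible integer points row by row (the coefficient of y is 3 > 0, so for each x the largest feasible y gives the best value):
  x = 0: y <= min((10 - 2*0)/1, (14 - 3*0)/3) => y in {0, ..., 4}; best 5*0 + 3*4 = 12
  x = 1: y <= min((10 - 2*1)/1, (14 - 3*1)/3) => y in {0, ..., 3}; best 5*1 + 3*3 = 14
  x = 2: y <= min((10 - 2*2)/1, (14 - 3*2)/3) => y in {0, ..., 2}; best 5*2 + 3*2 = 16
  x = 3: y <= min((10 - 2*3)/1, (14 - 3*3)/3) => y in {0, ..., 1}; best 5*3 + 3*1 = 18
  x = 4: y <= min((10 - 2*4)/1, (14 - 3*4)/3) => y in {0}; best 5*4 + 3*0 = 20
The maximum 5x + 3y = 20 is achieved at x = 4, y = 0.
Check: 2*4 + 1*0 = 8 <= 10 and 3*4 + 3*0 = 12 <= 14.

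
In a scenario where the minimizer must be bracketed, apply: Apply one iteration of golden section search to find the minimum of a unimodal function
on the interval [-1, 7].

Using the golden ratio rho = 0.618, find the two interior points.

Golden section search on [-1, 7].
Golden ratio rho = 0.618 (approx).
Interior points:
  x_1 = -1 + (1-0.618)*8 = 2.0560
  x_2 = -1 + 0.618*8 = 3.9440
Compare f(x_1) and f(x_2) to determine which subinterval to keep.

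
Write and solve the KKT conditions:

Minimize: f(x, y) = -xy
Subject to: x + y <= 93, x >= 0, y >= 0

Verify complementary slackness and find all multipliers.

Problem: min -xy s.t. x + y <= 93 (multiplier lambda), x >= 0 (mu_x), y >= 0 (mu_y)
KKT stationarity: -y + lambda - mu_x = 0, -x + lambda - mu_y = 0, with lambda, mu_x, mu_y >= 0
Complementary slackness: lambda*(x + y - 93) = 0, mu_x*x = 0, mu_y*y = 0
If lambda = 0: y = -mu_x <= 0 and x = -mu_y <= 0 force x = y = 0 with f = 0; but x = y = 93/2 is feasible with f = -8649/4 < 0, so this is not the minimum. Hence lambda > 0 and x + y = 93.
Try x > 0, y > 0 (so mu_x = mu_y = 0): y = lambda, x = lambda => x = y = lambda
x + y = 93 => 2*lambda = 93 => lambda = 93/2
x* = y* = 93/2 > 0, consistent with mu_x = mu_y = 0.
(Any feasible point with x = 0 or y = 0 has f = 0 > -8649/4, so the minimum is not on those boundaries.)
min(-xy) = -8649/4 (i.e. max xy = 8649/4)
Multipliers: lambda = 93/2, mu_x = 0, mu_y = 0
Complementary slackness: lambda*(x + y - 93) = 93/2*(93/2 + 93/2 - 93) = 0, mu_x*x = 0*93/2 = 0, mu_y*y = 0*93/2 = 0. Satisfied.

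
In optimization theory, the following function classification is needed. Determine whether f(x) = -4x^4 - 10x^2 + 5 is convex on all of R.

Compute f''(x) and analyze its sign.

f(x) = -4x^4 - 10x^2 + 5
f'(x) = -16x^3 + -20x
f''(x) = -48x^2 + -20
f''(x) = -48x^2 + -20 <= -20 < 0 for all x
Therefore, f is concave on R.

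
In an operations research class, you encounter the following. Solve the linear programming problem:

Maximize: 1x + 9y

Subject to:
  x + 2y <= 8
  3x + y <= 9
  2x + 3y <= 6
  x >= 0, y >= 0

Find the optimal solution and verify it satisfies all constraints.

Feasible vertices: (0, 0), (0, 2), (3, 0)
Objective 1x + 9y at each vertex:
  (0, 0): 0
  (0, 2): 18
  (3, 0): 3
Maximum is 18 at (0, 2).
Verify constraints at (x, y) = (0, 2):
  1*0 + 2*2 = 4 <= 8
  3*0 + 1*2 = 2 <= 9
  2*0 + 3*2 = 6 <= 6 (active)
  x = 0 >= 0, y = 2 >= 0. All constraints satisfied.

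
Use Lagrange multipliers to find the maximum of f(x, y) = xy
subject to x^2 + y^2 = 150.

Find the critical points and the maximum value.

Lagrange conditions: y = 2*lambda*x and x = 2*lambda*y
If x = 0 then y = 0, violating the constraint, so x, y != 0.
Dividing: y/x = x/y => x^2 = y^2 => y = x or y = -x
Constraint: 2x^2 = 150 => x^2 = 75 => x = +/-sqrt(75)
Critical points: (sqrt(75), sqrt(75)), (-sqrt(75), -sqrt(75)), (sqrt(75), -sqrt(75)), (-sqrt(75), sqrt(75))
  y = x:  xy = x^2 = 75  at (sqrt(75), sqrt(75)) and (-sqrt(75), -sqrt(75))
  y = -x: xy = -x^2 = -75 at (sqrt(75), -sqrt(75)) and (-sqrt(75), sqrt(75))
Maximum xy = 75 at (sqrt(75), sqrt(75)) and (-sqrt(75), -sqrt(75))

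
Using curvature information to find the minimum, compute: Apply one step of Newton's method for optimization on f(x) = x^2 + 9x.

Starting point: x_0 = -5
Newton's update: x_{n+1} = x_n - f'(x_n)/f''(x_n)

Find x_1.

f(x) = x^2 + 9x
f'(x) = 2x + (9), f''(x) = 2
Newton step: x_1 = x_0 - f'(x_0)/f''(x_0)
f'(-5) = -1
x_1 = -5 - -1/2 = -9/2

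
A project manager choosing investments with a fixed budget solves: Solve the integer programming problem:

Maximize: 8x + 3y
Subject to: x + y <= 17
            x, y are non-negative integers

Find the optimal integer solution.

Objective: 8x + 3y, constraint: x + y <= 17
Coefficient of x is 8 >= coefficient of y is 3, so allocate the entire budget to x.
Optimal: x = 17, y = 0, value = 136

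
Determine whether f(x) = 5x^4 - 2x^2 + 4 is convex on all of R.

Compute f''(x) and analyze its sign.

f(x) = 5x^4 - 2x^2 + 4
f'(x) = 20x^3 + -4x
f''(x) = 60x^2 + -4
f''(0) = -4 < 0, so not convex near x = 0
Therefore, f is not globally convex on R.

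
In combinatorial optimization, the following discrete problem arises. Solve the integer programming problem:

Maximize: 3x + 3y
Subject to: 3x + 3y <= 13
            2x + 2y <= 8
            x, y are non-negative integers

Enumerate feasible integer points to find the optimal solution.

Constraint 1: 3x + 3y <= 13
Constraint 2: 2x + 2y <= 8
Feasible x range (need y >= 0): 0 <= x <= min(13/3, 8/2) => x in {0, ..., 4}.
Enumerate feasible integer points row by row (the coefficient of y is 3 > 0, so for each x the largest feasible y gives the best value):
  x = 0: y <= min((13 - 3*0)/3, (8 - 2*0)/2) => y in {0, ..., 4}; best 3*0 + 3*4 = 12
  x = 1: y <= min((13 - 3*1)/3, (8 - 2*1)/2) => y in {0, ..., 3}; best 3*1 + 3*3 = 12
  x = 2: y <= min((13 - 3*2)/3, (8 - 2*2)/2) => y in {0, ..., 2}; best 3*2 + 3*2 = 12
  x = 3: y <= min((13 - 3*3)/3, (8 - 2*3)/2) => y in {0, ..., 1}; best 3*3 + 3*1 = 12
  x = 4: y <= min((13 - 3*4)/3, (8 - 2*4)/2) => y in {0}; best 3*4 + 3*0 = 12
The maximum 3x + 3y = 12 is achieved at x = 0, y = 4.
(The same value 12 is also attained at (1, 3), (2, 2), (3, 1), (4, 0).)
Check: 3*0 + 3*4 = 12 <= 13 and 2*0 + 2*4 = 8 <= 8.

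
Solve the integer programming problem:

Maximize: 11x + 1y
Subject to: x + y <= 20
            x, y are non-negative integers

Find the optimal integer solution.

Objective: 11x + 1y, constraint: x + y <= 20
Coefficient of x is 11 >= coefficient of y is 1, so allocate the entire budget to x.
Optimal: x = 20, y = 0, value = 220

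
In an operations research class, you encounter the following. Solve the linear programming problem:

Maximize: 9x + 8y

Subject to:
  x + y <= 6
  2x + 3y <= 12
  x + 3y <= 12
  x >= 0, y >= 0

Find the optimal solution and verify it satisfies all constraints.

Feasible vertices: (0, 0), (0, 4), (6, 0)
Objective 9x + 8y at each vertex:
  (0, 0): 0
  (0, 4): 32
  (6, 0): 54
Maximum is 54 at (6, 0).
Verify constraints at (x, y) = (6, 0):
  1*6 + 1*0 = 6 <= 6 (active)
  2*6 + 3*0 = 12 <= 12 (active)
  1*6 + 3*0 = 6 <= 12
  x = 6 >= 0, y = 0 >= 0. All constraints satisfied.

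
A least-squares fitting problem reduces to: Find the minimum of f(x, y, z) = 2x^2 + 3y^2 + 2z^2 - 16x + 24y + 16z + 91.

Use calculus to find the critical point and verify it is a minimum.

f(x,y,z) = 2x^2 + 3y^2 + 2z^2 - 16x + 24y + 16z + 91
df/dx = 4x + (-16) = 0 => x = 4
df/dy = 6y + (24) = 0 => y = -4
df/dz = 4z + (16) = 0 => z = -4
f(4,-4,-4) = 2*(4)^2 + 3*(-4)^2 + 2*(-4)^2 + -16*(4) + 24*(-4) + 16*(-4) + 91 = -21
Hessian is diagonal with entries 4, 6, 4 > 0, confirmed minimum.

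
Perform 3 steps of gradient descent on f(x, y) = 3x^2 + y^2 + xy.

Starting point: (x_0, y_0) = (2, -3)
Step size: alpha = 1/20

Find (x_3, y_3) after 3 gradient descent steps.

f(x,y) = 3x^2 + y^2 + xy
grad_x = 6x + 1y, grad_y = 2y + 1x
Step 1: grad = (9, -4), (31/20, -14/5)
Step 2: grad = (13/2, -81/20), (49/40, -1039/400)
Step 3: grad = (1901/400, -397/100), (7899/8000, -2399/1000)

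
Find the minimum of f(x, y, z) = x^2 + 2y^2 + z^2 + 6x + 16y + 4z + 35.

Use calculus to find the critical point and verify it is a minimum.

f(x,y,z) = x^2 + 2y^2 + z^2 + 6x + 16y + 4z + 35
df/dx = 2x + (6) = 0 => x = -3
df/dy = 4y + (16) = 0 => y = -4
df/dz = 2z + (4) = 0 => z = -2
f(-3,-4,-2) = 1*(-3)^2 + 2*(-4)^2 + 1*(-2)^2 + 6*(-3) + 16*(-4) + 4*(-2) + 35 = -10
Hessian is diagonal with entries 2, 4, 2 > 0, confirmed minimum.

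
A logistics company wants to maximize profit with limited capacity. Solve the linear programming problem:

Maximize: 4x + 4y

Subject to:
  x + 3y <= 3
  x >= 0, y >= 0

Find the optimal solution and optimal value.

The feasible region has vertices at [(0, 0), (3, 0), (0, 1)].
Checking objective 4x + 4y at each vertex:
  (0, 0): 4*0 + 4*0 = 0
  (3, 0): 4*3 + 4*0 = 12
  (0, 1): 4*0 + 4*1 = 4
Maximum is 12 at (3, 0).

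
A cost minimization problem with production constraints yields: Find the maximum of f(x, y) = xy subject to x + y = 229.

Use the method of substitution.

Substitute y = 229 - x into f(x,y) = xy:
g(x) = x(229 - x) = 229x - x^2
g'(x) = 229 - 2x = 0  =>  x = 229/2
y = 229 - 229/2 = 229/2
Maximum value = (229/2) * (229/2) = 52441/4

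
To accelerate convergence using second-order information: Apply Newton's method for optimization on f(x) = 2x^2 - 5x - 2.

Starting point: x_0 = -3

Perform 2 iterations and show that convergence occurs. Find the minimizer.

f(x) = 2x^2 - 5x - 2, f'(x) = 4x + (-5), f''(x) = 4
Step 1: f'(-3) = -17, x_1 = -3 - -17/4 = 5/4
Step 2: f'(5/4) = 0, x_2 = 5/4 (converged)
Newton's method converges in 1 step for quadratics.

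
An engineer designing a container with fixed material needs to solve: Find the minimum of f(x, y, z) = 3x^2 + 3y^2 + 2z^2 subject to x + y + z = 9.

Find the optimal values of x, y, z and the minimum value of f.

Using Lagrange multipliers on f = 3x^2 + 3y^2 + 2z^2 with constraint x + y + z = 9:
Conditions: 2*3*x = lambda, 2*3*y = lambda, 2*2*z = lambda
So x = lambda/6, y = lambda/6, z = lambda/4
Substituting into constraint: lambda * (7/12) = 9
lambda = 108/7
x = 18/7, y = 18/7, z = 27/7
Minimum value = 486/7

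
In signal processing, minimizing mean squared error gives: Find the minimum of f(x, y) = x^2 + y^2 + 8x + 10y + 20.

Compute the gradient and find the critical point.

f(x,y) = x^2 + y^2 + 8x + 10y + 20
df/dx = 2x + (8) = 0  =>  x = -4
df/dy = 2y + (10) = 0  =>  y = -5
f(-4, -5) = 1*(-4)^2 + 1*(-5)^2 + 8*(-4) + 10*(-5) + 20 = -21
Hessian is diagonal with entries 2, 2 > 0, so this is a minimum.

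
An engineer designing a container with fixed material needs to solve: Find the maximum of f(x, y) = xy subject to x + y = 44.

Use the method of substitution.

Substitute y = 44 - x into f(x,y) = xy:
g(x) = x(44 - x) = 44x - x^2
g'(x) = 44 - 2x = 0  =>  x = 22
y = 44 - 22 = 22
Maximum value = 22 * 22 = 484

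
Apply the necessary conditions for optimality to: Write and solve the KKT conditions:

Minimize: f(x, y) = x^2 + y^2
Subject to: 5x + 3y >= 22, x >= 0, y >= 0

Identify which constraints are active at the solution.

KKT conditions for min x^2 + y^2 s.t. 5x + 3y >= 22, x >= 0, y >= 0:
Stationarity: 2x = mu*5 + mu_x, 2y = mu*3 + mu_y, with mu, mu_x, mu_y >= 0
Complementary slackness: mu*(5x + 3y - 22) = 0, mu_x*x = 0, mu_y*y = 0
(0, 0) is infeasible (5*0 + 3*0 < 22), so if mu = 0 stationarity would force x = mu_x/2 >= 0, y = mu_y/2 >= 0 with mu_x*x = mu_y*y = 0, i.e. x = y = 0: contradiction. Hence mu > 0 and 5x + 3y = 22 is active.
Try x > 0, y > 0 (so mu_x = mu_y = 0): x = 5*mu/2, y = 3*mu/2
Substitute: 5*(5*mu/2) + 3*(3*mu/2) = 22
  mu*34/2 = 22 => mu = 22/17
x* = 55/17 > 0, y* = 33/17 > 0, consistent with mu_x = mu_y = 0.
f is convex and the constraints are linear, so this KKT point is the global minimum.
f* = 242/17
Active constraints: 5x + 3y >= 22 (holds with equality, mu = 22/17 > 0); x >= 0 and y >= 0 are inactive (mu_x = mu_y = 0).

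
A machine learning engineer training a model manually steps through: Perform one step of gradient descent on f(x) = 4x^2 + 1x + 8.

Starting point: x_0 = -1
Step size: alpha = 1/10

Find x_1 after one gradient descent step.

f(x) = 4x^2 + 1x + 8
f'(x) = 8x + 1
f'(-1) = 8*-1 + (1) = -7
x_1 = x_0 - alpha * f'(x_0) = -1 - 1/10 * -7 = -3/10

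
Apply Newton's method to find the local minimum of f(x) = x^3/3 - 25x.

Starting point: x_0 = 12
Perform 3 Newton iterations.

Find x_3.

f(x) = x^3/3 - 25x
f'(x) = x^2 - 25, f''(x) = 2x
Newton update: x_{n+1} = x_n - (x_n^2 - 25)/(2*x_n)
Step 1: x_0 = 12, f'=119, f''=24, x_1 = 169/24
Step 2: x_1 = 169/24, f'=14161/576, f''=169/12, x_2 = 42961/8112
Step 3: x_2 = 42961/8112, f'=200533921/65804544, f''=42961/4056, x_3 = 3490761121/696999264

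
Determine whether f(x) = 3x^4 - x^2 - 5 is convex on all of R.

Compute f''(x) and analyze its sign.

f(x) = 3x^4 - x^2 - 5
f'(x) = 12x^3 + -2x
f''(x) = 36x^2 + -2
f''(0) = -2 < 0, so not convex near x = 0
Therefore, f is not globally convex on R.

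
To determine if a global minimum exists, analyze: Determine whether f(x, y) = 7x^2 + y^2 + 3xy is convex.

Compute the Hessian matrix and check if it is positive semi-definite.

f(x,y) = 7x^2 + y^2 + 3xy
Hessian H = [[14, 3], [3, 2]]
trace(H) = 16, det(H) = 19
Eigenvalues: (16 +/- sqrt(180)) / 2 = 14.71, 1.292
Since both eigenvalues > 0, f is convex.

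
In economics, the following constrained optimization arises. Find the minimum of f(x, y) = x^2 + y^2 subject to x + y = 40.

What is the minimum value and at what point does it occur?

Substitute y = 40 - x into f(x,y) = x^2 + y^2:
g(x) = x^2 + (40 - x)^2 = 2x^2 - 80x + 1600
g'(x) = 4x - 80 = 0  =>  x = 20
y = 40 - 20 = 20
Minimum value = 20^2 + 20^2 = 800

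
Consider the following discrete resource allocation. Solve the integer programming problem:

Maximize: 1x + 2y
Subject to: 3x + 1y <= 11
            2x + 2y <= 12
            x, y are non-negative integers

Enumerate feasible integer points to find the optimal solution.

Constraint 1: 3x + 1y <= 11
Constraint 2: 2x + 2y <= 12
Feasible x range (need y >= 0): 0 <= x <= min(11/3, 12/2) => x in {0, ..., 3}.
Enumerate feasible integer points row by row (the coefficient of y is 2 > 0, so for each x the largest feasible y gives the best value):
  x = 0: y <= min((11 - 3*0)/1, (12 - 2*0)/2) => y in {0, ..., 6}; best 1*0 + 2*6 = 12
  x = 1: y <= min((11 - 3*1)/1, (12 - 2*1)/2) => y in {0, ..., 5}; best 1*1 + 2*5 = 11
  x = 2: y <= min((11 - 3*2)/1, (12 - 2*2)/2) => y in {0, ..., 4}; best 1*2 + 2*4 = 10
  x = 3: y <= min((11 - 3*3)/1, (12 - 2*3)/2) => y in {0, ..., 2}; best 1*3 + 2*2 = 7
The maximum 1x + 2y = 12 is achieved at x = 0, y = 6.
Check: 3*0 + 1*6 = 6 <= 11 and 2*0 + 2*6 = 12 <= 12.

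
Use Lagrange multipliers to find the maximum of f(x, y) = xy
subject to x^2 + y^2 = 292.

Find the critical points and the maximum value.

Lagrange conditions: y = 2*lambda*x and x = 2*lambda*y
If x = 0 then y = 0, violating the constraint, so x, y != 0.
Dividing: y/x = x/y => x^2 = y^2 => y = x or y = -x
Constraint: 2x^2 = 292 => x^2 = 146 => x = +/-sqrt(146)
Critical points: (sqrt(146), sqrt(146)), (-sqrt(146), -sqrt(146)), (sqrt(146), -sqrt(146)), (-sqrt(146), sqrt(146))
  y = x:  xy = x^2 = 146  at (sqrt(146), sqrt(146)) and (-sqrt(146), -sqrt(146))
  y = -x: xy = -x^2 = -146 at (sqrt(146), -sqrt(146)) and (-sqrt(146), sqrt(146))
Maximum xy = 146 at (sqrt(146), sqrt(146)) and (-sqrt(146), -sqrt(146))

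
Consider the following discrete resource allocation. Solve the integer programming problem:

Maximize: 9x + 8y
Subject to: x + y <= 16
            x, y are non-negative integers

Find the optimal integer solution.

Objective: 9x + 8y, constraint: x + y <= 16
Coefficient of x is 9 >= coefficient of y is 8, so allocate the entire budget to x.
Optimal: x = 16, y = 0, value = 144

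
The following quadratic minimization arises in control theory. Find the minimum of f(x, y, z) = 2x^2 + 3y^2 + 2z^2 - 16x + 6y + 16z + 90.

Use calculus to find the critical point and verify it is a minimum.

f(x,y,z) = 2x^2 + 3y^2 + 2z^2 - 16x + 6y + 16z + 90
df/dx = 4x + (-16) = 0 => x = 4
df/dy = 6y + (6) = 0 => y = -1
df/dz = 4z + (16) = 0 => z = -4
f(4,-1,-4) = 2*(4)^2 + 3*(-1)^2 + 2*(-4)^2 + -16*(4) + 6*(-1) + 16*(-4) + 90 = 23
Hessian is diagonal with entries 4, 6, 4 > 0, confirmed minimum.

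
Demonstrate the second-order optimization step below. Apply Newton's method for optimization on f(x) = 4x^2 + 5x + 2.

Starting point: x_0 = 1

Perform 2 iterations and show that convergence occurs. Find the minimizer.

f(x) = 4x^2 + 5x + 2, f'(x) = 8x + (5), f''(x) = 8
Step 1: f'(1) = 13, x_1 = 1 - 13/8 = -5/8
Step 2: f'(-5/8) = 0, x_2 = -5/8 (converged)
Newton's method converges in 1 step for quadratics.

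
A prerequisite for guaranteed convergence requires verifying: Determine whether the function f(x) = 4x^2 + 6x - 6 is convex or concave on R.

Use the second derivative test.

f(x) = 4x^2 + 6x - 6
f'(x) = 8x + 6
f''(x) = 8
Since f''(x) = 8 > 0 for all x, f is convex on R.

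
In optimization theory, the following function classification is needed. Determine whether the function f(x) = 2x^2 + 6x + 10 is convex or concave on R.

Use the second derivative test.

f(x) = 2x^2 + 6x + 10
f'(x) = 4x + 6
f''(x) = 4
Since f''(x) = 4 > 0 for all x, f is convex on R.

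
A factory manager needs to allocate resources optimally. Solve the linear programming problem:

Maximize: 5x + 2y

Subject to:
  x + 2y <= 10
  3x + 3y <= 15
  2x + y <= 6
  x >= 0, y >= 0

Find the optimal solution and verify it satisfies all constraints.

Feasible vertices: (0, 0), (0, 5), (1, 4), (3, 0)
Objective 5x + 2y at each vertex:
  (0, 0): 0
  (0, 5): 10
  (1, 4): 13
  (3, 0): 15
Maximum is 15 at (3, 0).
Verify constraints at (x, y) = (3, 0):
  1*3 + 2*0 = 3 <= 10
  3*3 + 3*0 = 9 <= 15
  2*3 + 1*0 = 6 <= 6 (active)
  x = 3 >= 0, y = 0 >= 0. All constraints satisfied.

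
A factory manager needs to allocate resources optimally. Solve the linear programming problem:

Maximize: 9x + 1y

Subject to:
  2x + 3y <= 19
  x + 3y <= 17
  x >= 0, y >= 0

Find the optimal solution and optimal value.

Feasible vertices: (0, 0), (0, 17/3), (2, 5), (19/2, 0)
Objective 9x + 1y at each:
  (0, 0): 0
  (0, 17/3): 17/3
  (2, 5): 23
  (19/2, 0): 171/2
Maximum is 171/2 at (19/2, 0).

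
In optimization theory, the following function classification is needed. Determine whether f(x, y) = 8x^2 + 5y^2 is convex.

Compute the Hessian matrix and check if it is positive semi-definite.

f(x,y) = 8x^2 + 5y^2
Hessian H = [[16, 0], [0, 10]]
trace(H) = 26, det(H) = 160
Eigenvalues: (26 +/- sqrt(36)) / 2 = 16, 10
Since both eigenvalues > 0, f is convex.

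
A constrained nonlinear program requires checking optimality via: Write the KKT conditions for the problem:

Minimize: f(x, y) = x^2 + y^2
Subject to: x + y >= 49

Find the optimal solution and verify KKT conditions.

KKT conditions for min x^2 + y^2 s.t. x + y >= 49:
Stationarity: 2x = mu, 2y = mu
So x = y = mu/2.
Complementary slackness: mu*(x + y - 49) = 0
Primal feasibility: x + y >= 49; dual feasibility: mu >= 0
If mu = 0 then x = y = 0, but 0 + 0 < 49 is infeasible, so the constraint is active.
Constraint active: x + y = 2*(mu/2) = 49 => mu = 49
x = y = 49/2, f = 2401/2
Verify: stationarity 2*(49/2) = 49 = mu; primal 49/2 + 49/2 = 49 >= 49; dual mu = 49 >= 0; complementary slackness 49*(49 - 49) = 0. All KKT conditions hold.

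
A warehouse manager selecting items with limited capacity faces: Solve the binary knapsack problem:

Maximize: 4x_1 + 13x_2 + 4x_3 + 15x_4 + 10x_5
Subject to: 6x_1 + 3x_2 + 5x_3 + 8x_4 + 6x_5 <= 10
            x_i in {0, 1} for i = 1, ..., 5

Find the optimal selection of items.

Items: item 1 (v=4, w=6), item 2 (v=13, w=3), item 3 (v=4, w=5), item 4 (v=15, w=8), item 5 (v=10, w=6)
Capacity: 10
Checking all 32 subsets (w = total weight, v = total value):
  {}: w = 0, v = 0
  {1}: w = 6, v = 4
  {2}: w = 3, v = 13
  {3}: w = 5, v = 4
  {4}: w = 8, v = 15
  {5}: w = 6, v = 10
  {1, 2}: w = 9, v = 17
  {1, 3}: w = 11 > 10, infeasible
  {1, 4}: w = 14 > 10, infeasible
  {1, 5}: w = 12 > 10, infeasible
  {2, 3}: w = 8, v = 17
  {2, 4}: w = 11 > 10, infeasible
  {2, 5}: w = 9, v = 23
  {3, 4}: w = 13 > 10, infeasible
  {3, 5}: w = 11 > 10, infeasible
  {4, 5}: w = 14 > 10, infeasible
  {1, 2, 3}: w = 14 > 10, infeasible
  {1, 2, 4}: w = 17 > 10, infeasible
  {1, 2, 5}: w = 15 > 10, infeasible
  {1, 3, 4}: w = 19 > 10, infeasible
  {1, 3, 5}: w = 17 > 10, infeasible
  {1, 4, 5}: w = 20 > 10, infeasible
  {2, 3, 4}: w = 16 > 10, infeasible
  {2, 3, 5}: w = 14 > 10, infeasible
  {2, 4, 5}: w = 17 > 10, infeasible
  {3, 4, 5}: w = 19 > 10, infeasible
  {1, 2, 3, 4}: w = 22 > 10, infeasible
  {1, 2, 3, 5}: w = 20 > 10, infeasible
  {1, 2, 4, 5}: w = 23 > 10, infeasible
  {1, 3, 4, 5}: w = 25 > 10, infeasible
  {2, 3, 4, 5}: w = 22 > 10, infeasible
  {1, 2, 3, 4, 5}: w = 28 > 10, infeasible
Best feasible subset: items [2, 5]
Total weight: 9 <= 10, total value: 23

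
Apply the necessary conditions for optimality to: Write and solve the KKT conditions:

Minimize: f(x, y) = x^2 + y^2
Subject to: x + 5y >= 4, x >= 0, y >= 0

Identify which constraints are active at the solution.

KKT conditions for min x^2 + y^2 s.t. 1x + 5y >= 4, x >= 0, y >= 0:
Stationarity: 2x = mu*1 + mu_x, 2y = mu*5 + mu_y, with mu, mu_x, mu_y >= 0
Complementary slackness: mu*(x + 5y - 4) = 0, mu_x*x = 0, mu_y*y = 0
(0, 0) is infeasible (1*0 + 5*0 < 4), so if mu = 0 stationarity would force x = mu_x/2 >= 0, y = mu_y/2 >= 0 with mu_x*x = mu_y*y = 0, i.e. x = y = 0: contradiction. Hence mu > 0 and x + 5y = 4 is active.
Try x > 0, y > 0 (so mu_x = mu_y = 0): x = 1*mu/2, y = 5*mu/2
Substitute: 1*(1*mu/2) + 5*(5*mu/2) = 4
  mu*26/2 = 4 => mu = 4/13
x* = 2/13 > 0, y* = 10/13 > 0, consistent with mu_x = mu_y = 0.
f is convex and the constraints are linear, so this KKT point is the global minimum.
f* = 8/13
Active constraints: x + 5y >= 4 (holds with equality, mu = 4/13 > 0); x >= 0 and y >= 0 are inactive (mu_x = mu_y = 0).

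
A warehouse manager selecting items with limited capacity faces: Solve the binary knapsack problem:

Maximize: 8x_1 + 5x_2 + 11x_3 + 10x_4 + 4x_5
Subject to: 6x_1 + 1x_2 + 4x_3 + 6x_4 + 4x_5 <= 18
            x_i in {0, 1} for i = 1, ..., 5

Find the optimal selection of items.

Items: item 1 (v=8, w=6), item 2 (v=5, w=1), item 3 (v=11, w=4), item 4 (v=10, w=6), item 5 (v=4, w=4)
Capacity: 18
Checking all 32 subsets (w = total weight, v = total value):
  {}: w = 0, v = 0
  {1}: w = 6, v = 8
  {2}: w = 1, v = 5
  {3}: w = 4, v = 11
  {4}: w = 6, v = 10
  {5}: w = 4, v = 4
  {1, 2}: w = 7, v = 13
  {1, 3}: w = 10, v = 19
  {1, 4}: w = 12, v = 18
  {1, 5}: w = 10, v = 12
  {2, 3}: w = 5, v = 16
  {2, 4}: w = 7, v = 15
  {2, 5}: w = 5, v = 9
  {3, 4}: w = 10, v = 21
  {3, 5}: w = 8, v = 15
  {4, 5}: w = 10, v = 14
  {1, 2, 3}: w = 11, v = 24
  {1, 2, 4}: w = 13, v = 23
  {1, 2, 5}: w = 11, v = 17
  {1, 3, 4}: w = 16, v = 29
  {1, 3, 5}: w = 14, v = 23
  {1, 4, 5}: w = 16, v = 22
  {2, 3, 4}: w = 11, v = 26
  {2, 3, 5}: w = 9, v = 20
  {2, 4, 5}: w = 11, v = 19
  {3, 4, 5}: w = 14, v = 25
  {1, 2, 3, 4}: w = 17, v = 34
  {1, 2, 3, 5}: w = 15, v = 28
  {1, 2, 4, 5}: w = 17, v = 27
  {1, 3, 4, 5}: w = 20 > 18, infeasible
  {2, 3, 4, 5}: w = 15, v = 30
  {1, 2, 3, 4, 5}: w = 21 > 18, infeasible
Best feasible subset: items [1, 2, 3, 4]
Total weight: 17 <= 18, total value: 34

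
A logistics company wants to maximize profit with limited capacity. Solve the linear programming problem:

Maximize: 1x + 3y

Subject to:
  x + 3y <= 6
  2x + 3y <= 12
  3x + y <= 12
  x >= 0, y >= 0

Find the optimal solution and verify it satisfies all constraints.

Feasible vertices: (0, 0), (0, 2), (15/4, 3/4), (4, 0)
Objective 1x + 3y at each vertex:
  (0, 0): 0
  (0, 2): 6
  (15/4, 3/4): 6
  (4, 0): 4
Maximum is 6 at (0, 2).
Verify constraints at (x, y) = (0, 2):
  1*0 + 3*2 = 6 <= 6 (active)
  2*0 + 3*2 = 6 <= 12
  3*0 + 1*2 = 2 <= 12
  x = 0 >= 0, y = 2 >= 0. All constraints satisfied.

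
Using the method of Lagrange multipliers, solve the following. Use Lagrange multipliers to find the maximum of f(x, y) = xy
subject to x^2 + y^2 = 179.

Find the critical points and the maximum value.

Lagrange conditions: y = 2*lambda*x and x = 2*lambda*y
If x = 0 then y = 0, violating the constraint, so x, y != 0.
Dividing: y/x = x/y => x^2 = y^2 => y = x or y = -x
Constraint: 2x^2 = 179 => x^2 = 179/2 => x = +/-sqrt(179/2)
Critical points: (sqrt(179/2), sqrt(179/2)), (-sqrt(179/2), -sqrt(179/2)), (sqrt(179/2), -sqrt(179/2)), (-sqrt(179/2), sqrt(179/2))
  y = x:  xy = x^2 = 179/2  at (sqrt(179/2), sqrt(179/2)) and (-sqrt(179/2), -sqrt(179/2))
  y = -x: xy = -x^2 = -179/2 at (sqrt(179/2), -sqrt(179/2)) and (-sqrt(179/2), sqrt(179/2))
Maximum xy = 179/2 at (sqrt(179/2), sqrt(179/2)) and (-sqrt(179/2), -sqrt(179/2))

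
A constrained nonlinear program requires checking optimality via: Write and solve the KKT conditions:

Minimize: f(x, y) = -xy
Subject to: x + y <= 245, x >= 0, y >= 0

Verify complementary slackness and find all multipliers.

Problem: min -xy s.t. x + y <= 245 (multiplier lambda), x >= 0 (mu_x), y >= 0 (mu_y)
KKT stationarity: -y + lambda - mu_x = 0, -x + lambda - mu_y = 0, with lambda, mu_x, mu_y >= 0
Complementary slackness: lambda*(x + y - 245) = 0, mu_x*x = 0, mu_y*y = 0
If lambda = 0: y = -mu_x <= 0 and x = -mu_y <= 0 force x = y = 0 with f = 0; but x = y = 245/2 is feasible with f = -60025/4 < 0, so this is not the minimum. Hence lambda > 0 and x + y = 245.
Try x > 0, y > 0 (so mu_x = mu_y = 0): y = lambda, x = lambda => x = y = lambda
x + y = 245 => 2*lambda = 245 => lambda = 245/2
x* = y* = 245/2 > 0, consistent with mu_x = mu_y = 0.
(Any feasible point with x = 0 or y = 0 has f = 0 > -60025/4, so the minimum is not on those boundaries.)
min(-xy) = -60025/4 (i.e. max xy = 60025/4)
Multipliers: lambda = 245/2, mu_x = 0, mu_y = 0
Complementary slackness: lambda*(x + y - 245) = 245/2*(245/2 + 245/2 - 245) = 0, mu_x*x = 0*245/2 = 0, mu_y*y = 0*245/2 = 0. Satisfied.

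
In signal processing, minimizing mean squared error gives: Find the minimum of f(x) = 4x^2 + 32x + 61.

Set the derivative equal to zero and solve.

f(x) = 4x^2 + 32x + 61
f'(x) = 8x + (32) = 0
x = -32/8 = -4
f(-4) = -3
Since f''(x) = 8 > 0, this is a minimum.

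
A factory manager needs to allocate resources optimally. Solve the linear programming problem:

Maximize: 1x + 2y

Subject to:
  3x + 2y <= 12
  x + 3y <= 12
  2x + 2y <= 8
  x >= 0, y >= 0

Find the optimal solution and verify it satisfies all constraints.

Feasible vertices: (0, 0), (0, 4), (4, 0)
Objective 1x + 2y at each vertex:
  (0, 0): 0
  (0, 4): 8
  (4, 0): 4
Maximum is 8 at (0, 4).
Verify constraints at (x, y) = (0, 4):
  3*0 + 2*4 = 8 <= 12
  1*0 + 3*4 = 12 <= 12 (active)
  2*0 + 2*4 = 8 <= 8 (active)
  x = 0 >= 0, y = 4 >= 0. All constraints satisfied.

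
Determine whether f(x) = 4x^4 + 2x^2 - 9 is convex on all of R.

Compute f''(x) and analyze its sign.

f(x) = 4x^4 + 2x^2 - 9
f'(x) = 16x^3 + 4x
f''(x) = 48x^2 + 4
f''(x) = 48x^2 + 4 >= 4 > 0 for all x
Therefore, f is convex on R.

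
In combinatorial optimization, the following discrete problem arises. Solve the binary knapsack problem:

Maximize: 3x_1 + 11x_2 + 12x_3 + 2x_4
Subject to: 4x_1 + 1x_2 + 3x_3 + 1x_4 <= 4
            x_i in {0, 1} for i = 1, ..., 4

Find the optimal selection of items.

Items: item 1 (v=3, w=4), item 2 (v=11, w=1), item 3 (v=12, w=3), item 4 (v=2, w=1)
Capacity: 4
Checking all 16 subsets (w = total weight, v = total value):
  {}: w = 0, v = 0
  {1}: w = 4, v = 3
  {2}: w = 1, v = 11
  {3}: w = 3, v = 12
  {4}: w = 1, v = 2
  {1, 2}: w = 5 > 4, infeasible
  {1, 3}: w = 7 > 4, infeasible
  {1, 4}: w = 5 > 4, infeasible
  {2, 3}: w = 4, v = 23
  {2, 4}: w = 2, v = 13
  {3, 4}: w = 4, v = 14
  {1, 2, 3}: w = 8 > 4, infeasible
  {1, 2, 4}: w = 6 > 4, infeasible
  {1, 3, 4}: w = 8 > 4, infeasible
  {2, 3, 4}: w = 5 > 4, infeasible
  {1, 2, 3, 4}: w = 9 > 4, infeasible
Best feasible subset: items [2, 3]
Total weight: 4 <= 4, total value: 23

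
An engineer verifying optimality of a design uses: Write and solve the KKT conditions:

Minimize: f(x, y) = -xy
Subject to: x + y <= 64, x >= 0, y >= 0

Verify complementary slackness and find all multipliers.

Problem: min -xy s.t. x + y <= 64 (multiplier lambda), x >= 0 (mu_x), y >= 0 (mu_y)
KKT stationarity: -y + lambda - mu_x = 0, -x + lambda - mu_y = 0, with lambda, mu_x, mu_y >= 0
Complementary slackness: lambda*(x + y - 64) = 0, mu_x*x = 0, mu_y*y = 0
If lambda = 0: y = -mu_x <= 0 and x = -mu_y <= 0 force x = y = 0 with f = 0; but x = y = 32 is feasible with f = -1024 < 0, so this is not the minimum. Hence lambda > 0 and x + y = 64.
Try x > 0, y > 0 (so mu_x = mu_y = 0): y = lambda, x = lambda => x = y = lambda
x + y = 64 => 2*lambda = 64 => lambda = 32
x* = y* = 32 > 0, consistent with mu_x = mu_y = 0.
(Any feasible point with x = 0 or y = 0 has f = 0 > -1024, so the minimum is not on those boundaries.)
min(-xy) = -1024 (i.e. max xy = 1024)
Multipliers: lambda = 32, mu_x = 0, mu_y = 0
Complementary slackness: lambda*(x + y - 64) = 32*(32 + 32 - 64) = 0, mu_x*x = 0*32 = 0, mu_y*y = 0*32 = 0. Satisfied.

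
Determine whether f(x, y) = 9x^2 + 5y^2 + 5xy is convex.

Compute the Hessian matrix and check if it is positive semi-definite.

f(x,y) = 9x^2 + 5y^2 + 5xy
Hessian H = [[18, 5], [5, 10]]
trace(H) = 28, det(H) = 155
Eigenvalues: (28 +/- sqrt(164)) / 2 = 20.4, 7.597
Since both eigenvalues > 0, f is convex.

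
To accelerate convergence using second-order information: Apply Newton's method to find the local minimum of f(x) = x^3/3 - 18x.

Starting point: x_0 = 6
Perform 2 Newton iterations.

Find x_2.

f(x) = x^3/3 - 18x
f'(x) = x^2 - 18, f''(x) = 2x
Newton update: x_{n+1} = x_n - (x_n^2 - 18)/(2*x_n)
Step 1: x_0 = 6, f'=18, f''=12, x_1 = 9/2
Step 2: x_1 = 9/2, f'=9/4, f''=9, x_2 = 17/4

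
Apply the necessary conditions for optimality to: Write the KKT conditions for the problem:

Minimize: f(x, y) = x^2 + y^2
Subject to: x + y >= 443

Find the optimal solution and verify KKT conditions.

KKT conditions for min x^2 + y^2 s.t. x + y >= 443:
Stationarity: 2x = mu, 2y = mu
So x = y = mu/2.
Complementary slackness: mu*(x + y - 443) = 0
Primal feasibility: x + y >= 443; dual feasibility: mu >= 0
If mu = 0 then x = y = 0, but 0 + 0 < 443 is infeasible, so the constraint is active.
Constraint active: x + y = 2*(mu/2) = 443 => mu = 443
x = y = 443/2, f = 196249/2
Verify: stationarity 2*(443/2) = 443 = mu; primal 443/2 + 443/2 = 443 >= 443; dual mu = 443 >= 0; complementary slackness 443*(443 - 443) = 0. All KKT conditions hold.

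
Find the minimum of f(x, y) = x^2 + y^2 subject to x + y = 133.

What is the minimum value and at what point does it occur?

Substitute y = 133 - x into f(x,y) = x^2 + y^2:
g(x) = x^2 + (133 - x)^2 = 2x^2 - 266x + 17689
g'(x) = 4x - 266 = 0  =>  x = 133/2
y = 133 - 133/2 = 133/2
Minimum value = (133/2)^2 + (133/2)^2 = 17689/2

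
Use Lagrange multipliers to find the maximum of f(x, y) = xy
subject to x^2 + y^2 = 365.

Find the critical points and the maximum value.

Lagrange conditions: y = 2*lambda*x and x = 2*lambda*y
If x = 0 then y = 0, violating the constraint, so x, y != 0.
Dividing: y/x = x/y => x^2 = y^2 => y = x or y = -x
Constraint: 2x^2 = 365 => x^2 = 365/2 => x = +/-sqrt(365/2)
Critical points: (sqrt(365/2), sqrt(365/2)), (-sqrt(365/2), -sqrt(365/2)), (sqrt(365/2), -sqrt(365/2)), (-sqrt(365/2), sqrt(365/2))
  y = x:  xy = x^2 = 365/2  at (sqrt(365/2), sqrt(365/2)) and (-sqrt(365/2), -sqrt(365/2))
  y = -x: xy = -x^2 = -365/2 at (sqrt(365/2), -sqrt(365/2)) and (-sqrt(365/2), sqrt(365/2))
Maximum xy = 365/2 at (sqrt(365/2), sqrt(365/2)) and (-sqrt(365/2), -sqrt(365/2))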